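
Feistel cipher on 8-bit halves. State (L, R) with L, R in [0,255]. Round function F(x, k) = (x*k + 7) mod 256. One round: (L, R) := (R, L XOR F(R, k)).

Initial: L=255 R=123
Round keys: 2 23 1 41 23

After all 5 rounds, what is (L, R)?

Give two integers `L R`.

Answer: 184 216

Derivation:
Round 1 (k=2): L=123 R=2
Round 2 (k=23): L=2 R=78
Round 3 (k=1): L=78 R=87
Round 4 (k=41): L=87 R=184
Round 5 (k=23): L=184 R=216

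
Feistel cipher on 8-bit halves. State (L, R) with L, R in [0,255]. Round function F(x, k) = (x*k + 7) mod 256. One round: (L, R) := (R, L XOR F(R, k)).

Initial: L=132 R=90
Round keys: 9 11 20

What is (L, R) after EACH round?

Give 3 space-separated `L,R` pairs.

Answer: 90,181 181,148 148,34

Derivation:
Round 1 (k=9): L=90 R=181
Round 2 (k=11): L=181 R=148
Round 3 (k=20): L=148 R=34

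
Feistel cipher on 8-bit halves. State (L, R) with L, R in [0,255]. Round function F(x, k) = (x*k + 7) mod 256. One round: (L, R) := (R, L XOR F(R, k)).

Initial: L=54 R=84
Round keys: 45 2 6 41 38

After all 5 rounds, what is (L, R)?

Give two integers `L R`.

Round 1 (k=45): L=84 R=253
Round 2 (k=2): L=253 R=85
Round 3 (k=6): L=85 R=248
Round 4 (k=41): L=248 R=234
Round 5 (k=38): L=234 R=59

Answer: 234 59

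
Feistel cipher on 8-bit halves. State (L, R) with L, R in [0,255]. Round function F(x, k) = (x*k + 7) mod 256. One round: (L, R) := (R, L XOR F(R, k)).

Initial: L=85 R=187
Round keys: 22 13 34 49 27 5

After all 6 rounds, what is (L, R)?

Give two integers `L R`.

Answer: 46 167

Derivation:
Round 1 (k=22): L=187 R=76
Round 2 (k=13): L=76 R=88
Round 3 (k=34): L=88 R=251
Round 4 (k=49): L=251 R=74
Round 5 (k=27): L=74 R=46
Round 6 (k=5): L=46 R=167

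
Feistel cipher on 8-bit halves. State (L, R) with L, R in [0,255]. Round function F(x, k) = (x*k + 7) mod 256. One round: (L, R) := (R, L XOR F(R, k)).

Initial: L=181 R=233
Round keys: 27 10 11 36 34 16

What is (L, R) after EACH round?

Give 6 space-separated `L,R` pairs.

Answer: 233,47 47,52 52,108 108,3 3,1 1,20

Derivation:
Round 1 (k=27): L=233 R=47
Round 2 (k=10): L=47 R=52
Round 3 (k=11): L=52 R=108
Round 4 (k=36): L=108 R=3
Round 5 (k=34): L=3 R=1
Round 6 (k=16): L=1 R=20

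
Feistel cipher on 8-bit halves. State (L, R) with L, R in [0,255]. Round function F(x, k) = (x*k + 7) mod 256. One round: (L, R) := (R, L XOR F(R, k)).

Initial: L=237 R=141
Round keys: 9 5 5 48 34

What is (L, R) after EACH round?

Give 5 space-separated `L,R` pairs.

Round 1 (k=9): L=141 R=17
Round 2 (k=5): L=17 R=209
Round 3 (k=5): L=209 R=13
Round 4 (k=48): L=13 R=166
Round 5 (k=34): L=166 R=30

Answer: 141,17 17,209 209,13 13,166 166,30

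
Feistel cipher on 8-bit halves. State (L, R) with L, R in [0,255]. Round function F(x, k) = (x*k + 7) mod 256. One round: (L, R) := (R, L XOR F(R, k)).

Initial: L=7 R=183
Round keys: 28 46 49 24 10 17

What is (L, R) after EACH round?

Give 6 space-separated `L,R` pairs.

Answer: 183,12 12,152 152,19 19,87 87,126 126,50

Derivation:
Round 1 (k=28): L=183 R=12
Round 2 (k=46): L=12 R=152
Round 3 (k=49): L=152 R=19
Round 4 (k=24): L=19 R=87
Round 5 (k=10): L=87 R=126
Round 6 (k=17): L=126 R=50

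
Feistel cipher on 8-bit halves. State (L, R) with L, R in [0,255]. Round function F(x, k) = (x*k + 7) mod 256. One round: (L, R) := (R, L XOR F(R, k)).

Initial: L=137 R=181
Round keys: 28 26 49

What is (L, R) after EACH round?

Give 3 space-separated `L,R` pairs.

Round 1 (k=28): L=181 R=90
Round 2 (k=26): L=90 R=158
Round 3 (k=49): L=158 R=31

Answer: 181,90 90,158 158,31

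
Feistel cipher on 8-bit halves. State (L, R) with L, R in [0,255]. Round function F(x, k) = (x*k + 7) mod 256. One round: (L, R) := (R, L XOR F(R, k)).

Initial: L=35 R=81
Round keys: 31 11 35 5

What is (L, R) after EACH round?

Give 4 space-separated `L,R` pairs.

Round 1 (k=31): L=81 R=245
Round 2 (k=11): L=245 R=223
Round 3 (k=35): L=223 R=113
Round 4 (k=5): L=113 R=227

Answer: 81,245 245,223 223,113 113,227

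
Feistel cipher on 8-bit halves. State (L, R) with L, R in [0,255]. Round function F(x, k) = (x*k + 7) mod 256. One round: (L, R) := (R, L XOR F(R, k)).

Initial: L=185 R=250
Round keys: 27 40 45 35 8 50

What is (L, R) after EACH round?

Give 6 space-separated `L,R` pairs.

Round 1 (k=27): L=250 R=220
Round 2 (k=40): L=220 R=157
Round 3 (k=45): L=157 R=124
Round 4 (k=35): L=124 R=102
Round 5 (k=8): L=102 R=75
Round 6 (k=50): L=75 R=203

Answer: 250,220 220,157 157,124 124,102 102,75 75,203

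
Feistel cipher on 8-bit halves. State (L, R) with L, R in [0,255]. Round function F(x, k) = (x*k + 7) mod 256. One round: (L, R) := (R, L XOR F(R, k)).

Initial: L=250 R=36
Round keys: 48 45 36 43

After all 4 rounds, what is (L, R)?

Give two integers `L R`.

Answer: 42 241

Derivation:
Round 1 (k=48): L=36 R=61
Round 2 (k=45): L=61 R=228
Round 3 (k=36): L=228 R=42
Round 4 (k=43): L=42 R=241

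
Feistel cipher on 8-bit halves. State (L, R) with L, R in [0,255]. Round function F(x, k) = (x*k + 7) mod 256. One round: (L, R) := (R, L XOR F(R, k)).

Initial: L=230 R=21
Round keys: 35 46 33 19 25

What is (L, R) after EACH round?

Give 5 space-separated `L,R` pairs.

Round 1 (k=35): L=21 R=0
Round 2 (k=46): L=0 R=18
Round 3 (k=33): L=18 R=89
Round 4 (k=19): L=89 R=176
Round 5 (k=25): L=176 R=110

Answer: 21,0 0,18 18,89 89,176 176,110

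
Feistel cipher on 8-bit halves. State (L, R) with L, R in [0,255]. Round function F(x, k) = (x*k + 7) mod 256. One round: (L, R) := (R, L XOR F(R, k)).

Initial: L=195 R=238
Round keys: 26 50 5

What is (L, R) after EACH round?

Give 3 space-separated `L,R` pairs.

Round 1 (k=26): L=238 R=240
Round 2 (k=50): L=240 R=9
Round 3 (k=5): L=9 R=196

Answer: 238,240 240,9 9,196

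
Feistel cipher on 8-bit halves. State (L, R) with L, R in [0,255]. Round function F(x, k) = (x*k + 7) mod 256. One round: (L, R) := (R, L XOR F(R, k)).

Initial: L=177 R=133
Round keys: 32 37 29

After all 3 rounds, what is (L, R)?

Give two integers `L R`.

Round 1 (k=32): L=133 R=22
Round 2 (k=37): L=22 R=176
Round 3 (k=29): L=176 R=225

Answer: 176 225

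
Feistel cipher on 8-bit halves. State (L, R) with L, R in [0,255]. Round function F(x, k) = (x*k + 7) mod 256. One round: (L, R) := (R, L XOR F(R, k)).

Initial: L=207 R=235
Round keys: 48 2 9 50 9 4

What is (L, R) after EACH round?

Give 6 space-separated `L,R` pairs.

Round 1 (k=48): L=235 R=216
Round 2 (k=2): L=216 R=92
Round 3 (k=9): L=92 R=155
Round 4 (k=50): L=155 R=17
Round 5 (k=9): L=17 R=59
Round 6 (k=4): L=59 R=226

Answer: 235,216 216,92 92,155 155,17 17,59 59,226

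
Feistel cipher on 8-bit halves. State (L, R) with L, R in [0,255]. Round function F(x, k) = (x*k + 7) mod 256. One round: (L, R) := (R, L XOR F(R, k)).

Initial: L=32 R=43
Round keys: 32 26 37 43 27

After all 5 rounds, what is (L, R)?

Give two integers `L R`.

Answer: 59 50

Derivation:
Round 1 (k=32): L=43 R=71
Round 2 (k=26): L=71 R=22
Round 3 (k=37): L=22 R=114
Round 4 (k=43): L=114 R=59
Round 5 (k=27): L=59 R=50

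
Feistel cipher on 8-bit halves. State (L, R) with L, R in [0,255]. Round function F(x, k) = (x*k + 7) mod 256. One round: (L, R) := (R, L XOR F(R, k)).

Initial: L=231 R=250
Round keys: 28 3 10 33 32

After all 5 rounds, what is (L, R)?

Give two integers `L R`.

Round 1 (k=28): L=250 R=184
Round 2 (k=3): L=184 R=213
Round 3 (k=10): L=213 R=225
Round 4 (k=33): L=225 R=221
Round 5 (k=32): L=221 R=70

Answer: 221 70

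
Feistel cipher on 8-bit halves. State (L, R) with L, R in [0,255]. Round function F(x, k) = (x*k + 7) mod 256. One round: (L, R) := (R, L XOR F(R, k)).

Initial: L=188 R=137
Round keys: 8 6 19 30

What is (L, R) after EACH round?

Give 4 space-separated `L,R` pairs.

Answer: 137,243 243,48 48,100 100,143

Derivation:
Round 1 (k=8): L=137 R=243
Round 2 (k=6): L=243 R=48
Round 3 (k=19): L=48 R=100
Round 4 (k=30): L=100 R=143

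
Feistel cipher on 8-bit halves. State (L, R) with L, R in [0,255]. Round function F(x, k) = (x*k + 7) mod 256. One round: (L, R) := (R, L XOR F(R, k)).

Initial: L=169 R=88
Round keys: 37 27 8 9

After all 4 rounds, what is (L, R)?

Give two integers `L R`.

Answer: 25 233

Derivation:
Round 1 (k=37): L=88 R=22
Round 2 (k=27): L=22 R=1
Round 3 (k=8): L=1 R=25
Round 4 (k=9): L=25 R=233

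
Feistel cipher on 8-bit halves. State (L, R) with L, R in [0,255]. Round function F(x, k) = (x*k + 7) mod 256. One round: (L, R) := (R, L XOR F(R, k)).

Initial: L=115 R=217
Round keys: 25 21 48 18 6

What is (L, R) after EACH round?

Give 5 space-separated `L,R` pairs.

Round 1 (k=25): L=217 R=75
Round 2 (k=21): L=75 R=247
Round 3 (k=48): L=247 R=28
Round 4 (k=18): L=28 R=8
Round 5 (k=6): L=8 R=43

Answer: 217,75 75,247 247,28 28,8 8,43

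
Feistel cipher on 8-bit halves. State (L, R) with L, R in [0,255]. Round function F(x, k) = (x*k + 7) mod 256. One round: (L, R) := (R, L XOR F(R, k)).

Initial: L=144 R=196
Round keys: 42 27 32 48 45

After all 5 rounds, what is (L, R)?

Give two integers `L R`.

Answer: 111 50

Derivation:
Round 1 (k=42): L=196 R=191
Round 2 (k=27): L=191 R=232
Round 3 (k=32): L=232 R=184
Round 4 (k=48): L=184 R=111
Round 5 (k=45): L=111 R=50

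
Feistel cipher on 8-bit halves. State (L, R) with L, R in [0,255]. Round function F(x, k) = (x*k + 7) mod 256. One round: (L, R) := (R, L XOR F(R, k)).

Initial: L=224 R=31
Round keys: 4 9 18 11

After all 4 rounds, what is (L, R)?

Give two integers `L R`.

Round 1 (k=4): L=31 R=99
Round 2 (k=9): L=99 R=157
Round 3 (k=18): L=157 R=114
Round 4 (k=11): L=114 R=112

Answer: 114 112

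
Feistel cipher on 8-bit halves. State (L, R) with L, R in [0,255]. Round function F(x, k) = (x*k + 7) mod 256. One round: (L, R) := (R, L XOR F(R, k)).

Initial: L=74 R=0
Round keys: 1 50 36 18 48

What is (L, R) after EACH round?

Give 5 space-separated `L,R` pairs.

Answer: 0,77 77,17 17,38 38,162 162,65

Derivation:
Round 1 (k=1): L=0 R=77
Round 2 (k=50): L=77 R=17
Round 3 (k=36): L=17 R=38
Round 4 (k=18): L=38 R=162
Round 5 (k=48): L=162 R=65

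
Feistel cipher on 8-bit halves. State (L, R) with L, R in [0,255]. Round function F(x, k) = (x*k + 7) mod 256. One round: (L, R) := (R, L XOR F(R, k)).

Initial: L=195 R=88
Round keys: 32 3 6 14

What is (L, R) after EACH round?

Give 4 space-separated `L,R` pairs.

Round 1 (k=32): L=88 R=196
Round 2 (k=3): L=196 R=11
Round 3 (k=6): L=11 R=141
Round 4 (k=14): L=141 R=182

Answer: 88,196 196,11 11,141 141,182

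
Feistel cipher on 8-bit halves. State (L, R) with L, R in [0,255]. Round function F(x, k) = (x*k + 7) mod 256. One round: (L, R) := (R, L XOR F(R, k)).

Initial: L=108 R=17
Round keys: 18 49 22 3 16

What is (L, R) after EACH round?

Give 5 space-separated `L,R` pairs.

Round 1 (k=18): L=17 R=85
Round 2 (k=49): L=85 R=93
Round 3 (k=22): L=93 R=80
Round 4 (k=3): L=80 R=170
Round 5 (k=16): L=170 R=247

Answer: 17,85 85,93 93,80 80,170 170,247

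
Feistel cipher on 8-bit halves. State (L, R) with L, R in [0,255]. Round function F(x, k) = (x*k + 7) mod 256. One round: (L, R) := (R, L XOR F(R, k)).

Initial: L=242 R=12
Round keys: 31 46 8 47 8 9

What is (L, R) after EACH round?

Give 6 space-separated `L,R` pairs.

Answer: 12,137 137,169 169,198 198,200 200,129 129,88

Derivation:
Round 1 (k=31): L=12 R=137
Round 2 (k=46): L=137 R=169
Round 3 (k=8): L=169 R=198
Round 4 (k=47): L=198 R=200
Round 5 (k=8): L=200 R=129
Round 6 (k=9): L=129 R=88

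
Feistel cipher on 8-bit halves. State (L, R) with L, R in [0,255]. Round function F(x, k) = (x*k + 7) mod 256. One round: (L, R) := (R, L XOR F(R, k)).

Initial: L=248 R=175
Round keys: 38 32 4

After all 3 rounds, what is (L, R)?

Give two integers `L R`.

Round 1 (k=38): L=175 R=249
Round 2 (k=32): L=249 R=136
Round 3 (k=4): L=136 R=222

Answer: 136 222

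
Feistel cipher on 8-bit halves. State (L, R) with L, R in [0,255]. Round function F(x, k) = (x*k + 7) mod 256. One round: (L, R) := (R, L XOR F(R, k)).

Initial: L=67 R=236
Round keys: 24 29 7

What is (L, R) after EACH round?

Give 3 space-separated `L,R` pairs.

Round 1 (k=24): L=236 R=100
Round 2 (k=29): L=100 R=183
Round 3 (k=7): L=183 R=108

Answer: 236,100 100,183 183,108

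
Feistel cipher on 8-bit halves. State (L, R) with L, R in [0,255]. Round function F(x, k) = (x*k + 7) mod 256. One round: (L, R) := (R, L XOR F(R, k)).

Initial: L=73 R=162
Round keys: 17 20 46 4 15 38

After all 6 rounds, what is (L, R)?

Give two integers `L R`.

Answer: 228 193

Derivation:
Round 1 (k=17): L=162 R=128
Round 2 (k=20): L=128 R=165
Round 3 (k=46): L=165 R=45
Round 4 (k=4): L=45 R=30
Round 5 (k=15): L=30 R=228
Round 6 (k=38): L=228 R=193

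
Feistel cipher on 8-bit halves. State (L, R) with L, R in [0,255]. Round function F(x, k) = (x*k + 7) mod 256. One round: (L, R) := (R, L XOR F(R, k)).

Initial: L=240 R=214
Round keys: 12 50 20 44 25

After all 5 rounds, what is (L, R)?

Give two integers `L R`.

Round 1 (k=12): L=214 R=255
Round 2 (k=50): L=255 R=3
Round 3 (k=20): L=3 R=188
Round 4 (k=44): L=188 R=84
Round 5 (k=25): L=84 R=135

Answer: 84 135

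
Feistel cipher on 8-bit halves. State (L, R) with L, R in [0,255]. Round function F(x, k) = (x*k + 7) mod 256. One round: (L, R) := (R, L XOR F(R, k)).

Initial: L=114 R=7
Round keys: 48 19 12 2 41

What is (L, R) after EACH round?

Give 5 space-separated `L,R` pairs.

Answer: 7,37 37,193 193,54 54,178 178,191

Derivation:
Round 1 (k=48): L=7 R=37
Round 2 (k=19): L=37 R=193
Round 3 (k=12): L=193 R=54
Round 4 (k=2): L=54 R=178
Round 5 (k=41): L=178 R=191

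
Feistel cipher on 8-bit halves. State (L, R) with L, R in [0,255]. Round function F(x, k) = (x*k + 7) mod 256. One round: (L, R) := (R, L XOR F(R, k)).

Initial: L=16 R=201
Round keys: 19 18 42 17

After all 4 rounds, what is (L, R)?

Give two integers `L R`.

Answer: 121 50

Derivation:
Round 1 (k=19): L=201 R=226
Round 2 (k=18): L=226 R=34
Round 3 (k=42): L=34 R=121
Round 4 (k=17): L=121 R=50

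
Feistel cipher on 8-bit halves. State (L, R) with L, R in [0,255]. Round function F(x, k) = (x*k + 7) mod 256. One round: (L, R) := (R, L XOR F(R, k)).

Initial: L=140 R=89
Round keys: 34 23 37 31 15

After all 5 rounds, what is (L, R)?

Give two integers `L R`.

Round 1 (k=34): L=89 R=85
Round 2 (k=23): L=85 R=243
Round 3 (k=37): L=243 R=115
Round 4 (k=31): L=115 R=7
Round 5 (k=15): L=7 R=3

Answer: 7 3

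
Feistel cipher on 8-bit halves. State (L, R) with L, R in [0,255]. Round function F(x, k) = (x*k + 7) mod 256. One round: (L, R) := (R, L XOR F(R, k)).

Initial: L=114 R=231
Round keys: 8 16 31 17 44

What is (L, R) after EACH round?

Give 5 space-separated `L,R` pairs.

Answer: 231,77 77,48 48,154 154,113 113,233

Derivation:
Round 1 (k=8): L=231 R=77
Round 2 (k=16): L=77 R=48
Round 3 (k=31): L=48 R=154
Round 4 (k=17): L=154 R=113
Round 5 (k=44): L=113 R=233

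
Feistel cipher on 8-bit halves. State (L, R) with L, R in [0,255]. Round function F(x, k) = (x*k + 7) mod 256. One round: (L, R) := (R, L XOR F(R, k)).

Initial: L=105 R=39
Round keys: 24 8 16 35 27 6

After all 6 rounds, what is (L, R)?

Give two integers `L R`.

Round 1 (k=24): L=39 R=198
Round 2 (k=8): L=198 R=16
Round 3 (k=16): L=16 R=193
Round 4 (k=35): L=193 R=122
Round 5 (k=27): L=122 R=36
Round 6 (k=6): L=36 R=165

Answer: 36 165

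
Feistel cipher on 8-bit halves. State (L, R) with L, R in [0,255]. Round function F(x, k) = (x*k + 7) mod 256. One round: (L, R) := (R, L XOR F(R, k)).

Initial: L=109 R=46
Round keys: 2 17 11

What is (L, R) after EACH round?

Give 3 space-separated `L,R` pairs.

Answer: 46,14 14,219 219,126

Derivation:
Round 1 (k=2): L=46 R=14
Round 2 (k=17): L=14 R=219
Round 3 (k=11): L=219 R=126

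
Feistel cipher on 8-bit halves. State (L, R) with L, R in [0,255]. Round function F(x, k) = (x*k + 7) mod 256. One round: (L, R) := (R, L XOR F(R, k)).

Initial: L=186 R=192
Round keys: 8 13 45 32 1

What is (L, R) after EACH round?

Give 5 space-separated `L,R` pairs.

Answer: 192,189 189,96 96,90 90,39 39,116

Derivation:
Round 1 (k=8): L=192 R=189
Round 2 (k=13): L=189 R=96
Round 3 (k=45): L=96 R=90
Round 4 (k=32): L=90 R=39
Round 5 (k=1): L=39 R=116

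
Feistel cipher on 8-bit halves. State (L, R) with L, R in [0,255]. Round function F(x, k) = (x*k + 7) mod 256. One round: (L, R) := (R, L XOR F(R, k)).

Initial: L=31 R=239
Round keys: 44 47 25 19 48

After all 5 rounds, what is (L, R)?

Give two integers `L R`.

Answer: 80 80

Derivation:
Round 1 (k=44): L=239 R=4
Round 2 (k=47): L=4 R=44
Round 3 (k=25): L=44 R=87
Round 4 (k=19): L=87 R=80
Round 5 (k=48): L=80 R=80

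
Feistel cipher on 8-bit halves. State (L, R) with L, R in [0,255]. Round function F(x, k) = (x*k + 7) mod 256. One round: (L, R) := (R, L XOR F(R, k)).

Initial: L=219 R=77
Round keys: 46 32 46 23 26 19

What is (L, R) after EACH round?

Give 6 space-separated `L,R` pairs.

Round 1 (k=46): L=77 R=6
Round 2 (k=32): L=6 R=138
Round 3 (k=46): L=138 R=213
Round 4 (k=23): L=213 R=160
Round 5 (k=26): L=160 R=146
Round 6 (k=19): L=146 R=125

Answer: 77,6 6,138 138,213 213,160 160,146 146,125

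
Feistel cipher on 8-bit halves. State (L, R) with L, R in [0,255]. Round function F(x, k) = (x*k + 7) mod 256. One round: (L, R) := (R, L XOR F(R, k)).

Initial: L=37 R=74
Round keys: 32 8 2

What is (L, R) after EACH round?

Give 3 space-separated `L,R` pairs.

Answer: 74,98 98,93 93,163

Derivation:
Round 1 (k=32): L=74 R=98
Round 2 (k=8): L=98 R=93
Round 3 (k=2): L=93 R=163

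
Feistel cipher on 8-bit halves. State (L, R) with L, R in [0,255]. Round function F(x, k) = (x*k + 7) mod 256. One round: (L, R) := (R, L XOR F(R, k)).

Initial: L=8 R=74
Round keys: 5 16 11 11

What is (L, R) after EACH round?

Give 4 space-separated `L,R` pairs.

Answer: 74,113 113,93 93,119 119,121

Derivation:
Round 1 (k=5): L=74 R=113
Round 2 (k=16): L=113 R=93
Round 3 (k=11): L=93 R=119
Round 4 (k=11): L=119 R=121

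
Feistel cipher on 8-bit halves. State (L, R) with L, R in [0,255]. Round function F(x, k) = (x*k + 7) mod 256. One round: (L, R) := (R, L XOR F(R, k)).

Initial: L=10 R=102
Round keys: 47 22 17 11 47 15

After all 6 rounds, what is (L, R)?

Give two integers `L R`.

Round 1 (k=47): L=102 R=203
Round 2 (k=22): L=203 R=31
Round 3 (k=17): L=31 R=221
Round 4 (k=11): L=221 R=153
Round 5 (k=47): L=153 R=195
Round 6 (k=15): L=195 R=237

Answer: 195 237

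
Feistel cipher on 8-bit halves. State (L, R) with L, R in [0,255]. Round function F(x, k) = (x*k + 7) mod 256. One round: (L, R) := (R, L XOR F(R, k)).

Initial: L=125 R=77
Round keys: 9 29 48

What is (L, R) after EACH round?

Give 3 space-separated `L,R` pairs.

Round 1 (k=9): L=77 R=193
Round 2 (k=29): L=193 R=169
Round 3 (k=48): L=169 R=118

Answer: 77,193 193,169 169,118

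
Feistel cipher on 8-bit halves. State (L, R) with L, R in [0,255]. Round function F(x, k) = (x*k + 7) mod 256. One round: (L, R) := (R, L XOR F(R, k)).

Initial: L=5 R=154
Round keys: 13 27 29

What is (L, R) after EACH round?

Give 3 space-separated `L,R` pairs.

Round 1 (k=13): L=154 R=220
Round 2 (k=27): L=220 R=161
Round 3 (k=29): L=161 R=152

Answer: 154,220 220,161 161,152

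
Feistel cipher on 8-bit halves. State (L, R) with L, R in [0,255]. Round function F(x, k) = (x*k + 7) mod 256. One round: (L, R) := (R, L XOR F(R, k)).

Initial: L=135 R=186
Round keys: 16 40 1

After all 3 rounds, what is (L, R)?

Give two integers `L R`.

Round 1 (k=16): L=186 R=32
Round 2 (k=40): L=32 R=189
Round 3 (k=1): L=189 R=228

Answer: 189 228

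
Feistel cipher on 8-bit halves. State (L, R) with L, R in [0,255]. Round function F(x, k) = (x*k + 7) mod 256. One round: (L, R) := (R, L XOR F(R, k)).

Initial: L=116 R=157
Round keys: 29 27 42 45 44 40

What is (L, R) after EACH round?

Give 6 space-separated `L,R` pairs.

Answer: 157,164 164,206 206,119 119,60 60,32 32,59

Derivation:
Round 1 (k=29): L=157 R=164
Round 2 (k=27): L=164 R=206
Round 3 (k=42): L=206 R=119
Round 4 (k=45): L=119 R=60
Round 5 (k=44): L=60 R=32
Round 6 (k=40): L=32 R=59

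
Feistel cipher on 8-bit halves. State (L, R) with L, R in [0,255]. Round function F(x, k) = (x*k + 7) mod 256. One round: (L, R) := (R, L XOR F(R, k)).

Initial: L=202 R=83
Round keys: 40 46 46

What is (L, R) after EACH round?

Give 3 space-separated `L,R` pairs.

Round 1 (k=40): L=83 R=53
Round 2 (k=46): L=53 R=222
Round 3 (k=46): L=222 R=222

Answer: 83,53 53,222 222,222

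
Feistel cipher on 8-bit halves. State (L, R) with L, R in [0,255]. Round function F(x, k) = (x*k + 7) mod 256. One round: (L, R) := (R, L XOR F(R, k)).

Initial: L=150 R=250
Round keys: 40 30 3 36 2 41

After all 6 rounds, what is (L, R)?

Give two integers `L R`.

Round 1 (k=40): L=250 R=129
Round 2 (k=30): L=129 R=223
Round 3 (k=3): L=223 R=37
Round 4 (k=36): L=37 R=228
Round 5 (k=2): L=228 R=234
Round 6 (k=41): L=234 R=101

Answer: 234 101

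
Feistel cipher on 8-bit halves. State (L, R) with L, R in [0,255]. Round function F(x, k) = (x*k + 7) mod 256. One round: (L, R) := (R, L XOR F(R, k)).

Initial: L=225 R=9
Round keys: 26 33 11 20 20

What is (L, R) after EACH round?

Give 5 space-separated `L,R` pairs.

Answer: 9,16 16,30 30,65 65,5 5,42

Derivation:
Round 1 (k=26): L=9 R=16
Round 2 (k=33): L=16 R=30
Round 3 (k=11): L=30 R=65
Round 4 (k=20): L=65 R=5
Round 5 (k=20): L=5 R=42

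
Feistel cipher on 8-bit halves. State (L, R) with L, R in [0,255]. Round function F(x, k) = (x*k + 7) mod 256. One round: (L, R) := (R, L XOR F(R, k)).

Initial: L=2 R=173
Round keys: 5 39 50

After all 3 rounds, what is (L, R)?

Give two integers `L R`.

Answer: 128 109

Derivation:
Round 1 (k=5): L=173 R=106
Round 2 (k=39): L=106 R=128
Round 3 (k=50): L=128 R=109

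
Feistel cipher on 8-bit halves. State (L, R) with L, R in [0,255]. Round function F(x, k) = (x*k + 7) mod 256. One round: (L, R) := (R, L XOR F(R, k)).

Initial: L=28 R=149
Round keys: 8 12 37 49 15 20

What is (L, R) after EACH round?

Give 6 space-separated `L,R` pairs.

Round 1 (k=8): L=149 R=179
Round 2 (k=12): L=179 R=254
Round 3 (k=37): L=254 R=14
Round 4 (k=49): L=14 R=75
Round 5 (k=15): L=75 R=98
Round 6 (k=20): L=98 R=228

Answer: 149,179 179,254 254,14 14,75 75,98 98,228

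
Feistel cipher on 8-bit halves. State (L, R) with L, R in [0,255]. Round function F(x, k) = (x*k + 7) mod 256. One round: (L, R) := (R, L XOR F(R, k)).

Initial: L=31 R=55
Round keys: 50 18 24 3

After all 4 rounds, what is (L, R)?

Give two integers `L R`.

Answer: 253 146

Derivation:
Round 1 (k=50): L=55 R=218
Round 2 (k=18): L=218 R=108
Round 3 (k=24): L=108 R=253
Round 4 (k=3): L=253 R=146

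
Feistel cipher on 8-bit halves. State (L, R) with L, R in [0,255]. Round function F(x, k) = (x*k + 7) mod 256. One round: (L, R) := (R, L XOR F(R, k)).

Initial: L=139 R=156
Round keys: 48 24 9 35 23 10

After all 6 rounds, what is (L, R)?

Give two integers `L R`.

Round 1 (k=48): L=156 R=204
Round 2 (k=24): L=204 R=187
Round 3 (k=9): L=187 R=86
Round 4 (k=35): L=86 R=114
Round 5 (k=23): L=114 R=19
Round 6 (k=10): L=19 R=183

Answer: 19 183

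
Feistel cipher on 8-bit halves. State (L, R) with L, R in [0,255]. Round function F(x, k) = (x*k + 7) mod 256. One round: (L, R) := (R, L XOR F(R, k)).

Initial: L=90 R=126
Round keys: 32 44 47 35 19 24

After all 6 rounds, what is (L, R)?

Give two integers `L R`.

Answer: 93 222

Derivation:
Round 1 (k=32): L=126 R=157
Round 2 (k=44): L=157 R=125
Round 3 (k=47): L=125 R=103
Round 4 (k=35): L=103 R=97
Round 5 (k=19): L=97 R=93
Round 6 (k=24): L=93 R=222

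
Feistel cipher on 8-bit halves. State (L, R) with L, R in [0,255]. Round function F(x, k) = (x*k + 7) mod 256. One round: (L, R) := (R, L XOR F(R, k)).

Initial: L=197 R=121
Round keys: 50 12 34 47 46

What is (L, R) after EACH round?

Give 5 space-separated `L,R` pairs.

Answer: 121,108 108,110 110,207 207,102 102,148

Derivation:
Round 1 (k=50): L=121 R=108
Round 2 (k=12): L=108 R=110
Round 3 (k=34): L=110 R=207
Round 4 (k=47): L=207 R=102
Round 5 (k=46): L=102 R=148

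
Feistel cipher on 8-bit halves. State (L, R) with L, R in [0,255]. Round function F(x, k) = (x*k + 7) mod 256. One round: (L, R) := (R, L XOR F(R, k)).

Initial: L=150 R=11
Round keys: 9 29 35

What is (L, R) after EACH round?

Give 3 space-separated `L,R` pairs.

Answer: 11,252 252,152 152,51

Derivation:
Round 1 (k=9): L=11 R=252
Round 2 (k=29): L=252 R=152
Round 3 (k=35): L=152 R=51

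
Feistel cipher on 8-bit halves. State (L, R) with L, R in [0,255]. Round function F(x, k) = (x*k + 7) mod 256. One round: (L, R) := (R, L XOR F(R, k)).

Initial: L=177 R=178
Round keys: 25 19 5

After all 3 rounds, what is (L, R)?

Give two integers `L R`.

Answer: 189 96

Derivation:
Round 1 (k=25): L=178 R=216
Round 2 (k=19): L=216 R=189
Round 3 (k=5): L=189 R=96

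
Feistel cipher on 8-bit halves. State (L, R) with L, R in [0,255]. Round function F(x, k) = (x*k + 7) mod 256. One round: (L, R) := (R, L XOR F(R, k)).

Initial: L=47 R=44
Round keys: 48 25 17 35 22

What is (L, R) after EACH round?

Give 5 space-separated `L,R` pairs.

Answer: 44,104 104,3 3,82 82,62 62,9

Derivation:
Round 1 (k=48): L=44 R=104
Round 2 (k=25): L=104 R=3
Round 3 (k=17): L=3 R=82
Round 4 (k=35): L=82 R=62
Round 5 (k=22): L=62 R=9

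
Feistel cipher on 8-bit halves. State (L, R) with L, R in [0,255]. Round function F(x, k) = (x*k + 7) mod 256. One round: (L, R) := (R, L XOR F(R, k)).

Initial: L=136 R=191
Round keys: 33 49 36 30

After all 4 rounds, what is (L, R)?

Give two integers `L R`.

Round 1 (k=33): L=191 R=46
Round 2 (k=49): L=46 R=106
Round 3 (k=36): L=106 R=193
Round 4 (k=30): L=193 R=207

Answer: 193 207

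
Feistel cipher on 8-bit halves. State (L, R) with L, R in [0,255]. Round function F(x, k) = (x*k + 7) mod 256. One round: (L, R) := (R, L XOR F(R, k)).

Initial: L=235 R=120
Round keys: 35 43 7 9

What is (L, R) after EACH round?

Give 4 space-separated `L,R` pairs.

Answer: 120,132 132,75 75,144 144,92

Derivation:
Round 1 (k=35): L=120 R=132
Round 2 (k=43): L=132 R=75
Round 3 (k=7): L=75 R=144
Round 4 (k=9): L=144 R=92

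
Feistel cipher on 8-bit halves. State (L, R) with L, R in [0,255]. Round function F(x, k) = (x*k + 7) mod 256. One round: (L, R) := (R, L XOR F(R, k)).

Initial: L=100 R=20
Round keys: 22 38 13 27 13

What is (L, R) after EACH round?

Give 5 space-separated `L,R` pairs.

Round 1 (k=22): L=20 R=219
Round 2 (k=38): L=219 R=157
Round 3 (k=13): L=157 R=219
Round 4 (k=27): L=219 R=189
Round 5 (k=13): L=189 R=123

Answer: 20,219 219,157 157,219 219,189 189,123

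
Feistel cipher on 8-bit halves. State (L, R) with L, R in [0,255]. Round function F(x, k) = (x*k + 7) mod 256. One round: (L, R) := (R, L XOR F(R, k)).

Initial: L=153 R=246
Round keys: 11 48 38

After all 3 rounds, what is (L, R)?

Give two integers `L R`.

Answer: 241 205

Derivation:
Round 1 (k=11): L=246 R=0
Round 2 (k=48): L=0 R=241
Round 3 (k=38): L=241 R=205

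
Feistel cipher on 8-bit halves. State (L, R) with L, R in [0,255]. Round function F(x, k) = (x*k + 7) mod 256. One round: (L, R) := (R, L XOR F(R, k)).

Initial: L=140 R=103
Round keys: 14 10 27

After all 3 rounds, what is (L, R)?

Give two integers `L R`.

Answer: 30 20

Derivation:
Round 1 (k=14): L=103 R=37
Round 2 (k=10): L=37 R=30
Round 3 (k=27): L=30 R=20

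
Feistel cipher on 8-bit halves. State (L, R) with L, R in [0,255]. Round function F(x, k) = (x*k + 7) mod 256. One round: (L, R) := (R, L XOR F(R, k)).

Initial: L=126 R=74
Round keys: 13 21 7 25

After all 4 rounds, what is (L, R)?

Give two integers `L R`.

Round 1 (k=13): L=74 R=183
Round 2 (k=21): L=183 R=64
Round 3 (k=7): L=64 R=112
Round 4 (k=25): L=112 R=183

Answer: 112 183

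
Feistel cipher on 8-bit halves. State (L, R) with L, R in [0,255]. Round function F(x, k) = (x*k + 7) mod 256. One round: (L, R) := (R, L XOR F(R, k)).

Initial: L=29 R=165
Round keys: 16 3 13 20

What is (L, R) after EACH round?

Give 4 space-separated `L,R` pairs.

Round 1 (k=16): L=165 R=74
Round 2 (k=3): L=74 R=64
Round 3 (k=13): L=64 R=13
Round 4 (k=20): L=13 R=75

Answer: 165,74 74,64 64,13 13,75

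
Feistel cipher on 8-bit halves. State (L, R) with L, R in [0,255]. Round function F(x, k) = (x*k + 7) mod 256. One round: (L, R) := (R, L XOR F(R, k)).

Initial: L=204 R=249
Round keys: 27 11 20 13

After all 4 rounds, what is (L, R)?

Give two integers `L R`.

Answer: 65 100

Derivation:
Round 1 (k=27): L=249 R=134
Round 2 (k=11): L=134 R=48
Round 3 (k=20): L=48 R=65
Round 4 (k=13): L=65 R=100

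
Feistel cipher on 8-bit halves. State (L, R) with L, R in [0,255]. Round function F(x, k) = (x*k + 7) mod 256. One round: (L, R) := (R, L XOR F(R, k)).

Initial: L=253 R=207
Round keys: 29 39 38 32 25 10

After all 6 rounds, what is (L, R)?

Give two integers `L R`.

Round 1 (k=29): L=207 R=135
Round 2 (k=39): L=135 R=87
Round 3 (k=38): L=87 R=118
Round 4 (k=32): L=118 R=144
Round 5 (k=25): L=144 R=97
Round 6 (k=10): L=97 R=65

Answer: 97 65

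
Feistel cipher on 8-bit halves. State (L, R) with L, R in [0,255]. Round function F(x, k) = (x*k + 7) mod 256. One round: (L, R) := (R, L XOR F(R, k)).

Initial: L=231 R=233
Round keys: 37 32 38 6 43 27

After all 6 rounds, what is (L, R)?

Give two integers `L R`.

Answer: 210 20

Derivation:
Round 1 (k=37): L=233 R=83
Round 2 (k=32): L=83 R=142
Round 3 (k=38): L=142 R=72
Round 4 (k=6): L=72 R=57
Round 5 (k=43): L=57 R=210
Round 6 (k=27): L=210 R=20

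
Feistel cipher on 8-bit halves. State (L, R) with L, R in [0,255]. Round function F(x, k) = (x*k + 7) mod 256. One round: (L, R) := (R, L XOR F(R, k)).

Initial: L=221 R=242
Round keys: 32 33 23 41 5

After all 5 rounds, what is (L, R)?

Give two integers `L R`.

Answer: 14 107

Derivation:
Round 1 (k=32): L=242 R=154
Round 2 (k=33): L=154 R=19
Round 3 (k=23): L=19 R=38
Round 4 (k=41): L=38 R=14
Round 5 (k=5): L=14 R=107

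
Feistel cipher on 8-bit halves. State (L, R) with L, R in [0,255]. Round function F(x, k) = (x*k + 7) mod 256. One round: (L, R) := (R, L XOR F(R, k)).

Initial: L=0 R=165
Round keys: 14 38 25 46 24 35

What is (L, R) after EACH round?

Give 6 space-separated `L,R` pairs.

Round 1 (k=14): L=165 R=13
Round 2 (k=38): L=13 R=80
Round 3 (k=25): L=80 R=218
Round 4 (k=46): L=218 R=99
Round 5 (k=24): L=99 R=149
Round 6 (k=35): L=149 R=5

Answer: 165,13 13,80 80,218 218,99 99,149 149,5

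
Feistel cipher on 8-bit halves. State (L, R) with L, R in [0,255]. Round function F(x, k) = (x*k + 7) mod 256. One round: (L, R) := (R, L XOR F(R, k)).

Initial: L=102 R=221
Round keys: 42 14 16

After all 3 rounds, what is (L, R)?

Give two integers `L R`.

Answer: 68 104

Derivation:
Round 1 (k=42): L=221 R=47
Round 2 (k=14): L=47 R=68
Round 3 (k=16): L=68 R=104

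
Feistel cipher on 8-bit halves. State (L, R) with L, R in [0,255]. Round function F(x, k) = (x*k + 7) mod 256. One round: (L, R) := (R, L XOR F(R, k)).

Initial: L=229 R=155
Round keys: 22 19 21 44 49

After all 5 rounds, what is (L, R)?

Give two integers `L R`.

Round 1 (k=22): L=155 R=188
Round 2 (k=19): L=188 R=96
Round 3 (k=21): L=96 R=91
Round 4 (k=44): L=91 R=203
Round 5 (k=49): L=203 R=185

Answer: 203 185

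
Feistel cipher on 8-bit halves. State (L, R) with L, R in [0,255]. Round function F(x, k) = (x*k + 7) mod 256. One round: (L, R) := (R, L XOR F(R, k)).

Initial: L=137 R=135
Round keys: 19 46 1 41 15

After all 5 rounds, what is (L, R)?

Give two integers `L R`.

Answer: 113 82

Derivation:
Round 1 (k=19): L=135 R=133
Round 2 (k=46): L=133 R=106
Round 3 (k=1): L=106 R=244
Round 4 (k=41): L=244 R=113
Round 5 (k=15): L=113 R=82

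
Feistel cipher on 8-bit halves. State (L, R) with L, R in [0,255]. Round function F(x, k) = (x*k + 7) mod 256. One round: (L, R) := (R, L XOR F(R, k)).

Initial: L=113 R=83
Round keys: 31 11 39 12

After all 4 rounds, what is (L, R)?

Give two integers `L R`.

Answer: 103 214

Derivation:
Round 1 (k=31): L=83 R=101
Round 2 (k=11): L=101 R=13
Round 3 (k=39): L=13 R=103
Round 4 (k=12): L=103 R=214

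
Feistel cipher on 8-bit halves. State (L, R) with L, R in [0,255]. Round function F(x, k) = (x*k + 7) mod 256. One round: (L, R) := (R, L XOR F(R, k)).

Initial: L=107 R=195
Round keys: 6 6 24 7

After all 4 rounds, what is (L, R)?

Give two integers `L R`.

Round 1 (k=6): L=195 R=242
Round 2 (k=6): L=242 R=112
Round 3 (k=24): L=112 R=117
Round 4 (k=7): L=117 R=74

Answer: 117 74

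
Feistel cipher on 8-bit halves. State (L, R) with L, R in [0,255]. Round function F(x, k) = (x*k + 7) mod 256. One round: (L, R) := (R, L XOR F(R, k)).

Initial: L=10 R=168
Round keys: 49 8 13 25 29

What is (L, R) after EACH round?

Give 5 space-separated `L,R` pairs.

Round 1 (k=49): L=168 R=37
Round 2 (k=8): L=37 R=135
Round 3 (k=13): L=135 R=199
Round 4 (k=25): L=199 R=241
Round 5 (k=29): L=241 R=147

Answer: 168,37 37,135 135,199 199,241 241,147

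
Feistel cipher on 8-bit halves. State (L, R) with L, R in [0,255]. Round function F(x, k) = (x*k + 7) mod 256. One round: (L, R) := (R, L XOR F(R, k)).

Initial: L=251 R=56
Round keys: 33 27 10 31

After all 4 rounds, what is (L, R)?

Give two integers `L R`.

Round 1 (k=33): L=56 R=196
Round 2 (k=27): L=196 R=139
Round 3 (k=10): L=139 R=177
Round 4 (k=31): L=177 R=253

Answer: 177 253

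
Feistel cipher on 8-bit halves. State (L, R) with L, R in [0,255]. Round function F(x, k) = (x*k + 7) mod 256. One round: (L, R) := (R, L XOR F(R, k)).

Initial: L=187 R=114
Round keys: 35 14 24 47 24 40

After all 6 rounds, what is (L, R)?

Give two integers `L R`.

Round 1 (k=35): L=114 R=38
Round 2 (k=14): L=38 R=105
Round 3 (k=24): L=105 R=249
Round 4 (k=47): L=249 R=215
Round 5 (k=24): L=215 R=214
Round 6 (k=40): L=214 R=160

Answer: 214 160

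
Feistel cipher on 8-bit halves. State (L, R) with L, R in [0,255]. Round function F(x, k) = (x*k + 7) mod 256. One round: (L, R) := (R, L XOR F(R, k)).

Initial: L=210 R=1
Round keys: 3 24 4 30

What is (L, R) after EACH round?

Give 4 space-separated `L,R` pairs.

Answer: 1,216 216,70 70,199 199,31

Derivation:
Round 1 (k=3): L=1 R=216
Round 2 (k=24): L=216 R=70
Round 3 (k=4): L=70 R=199
Round 4 (k=30): L=199 R=31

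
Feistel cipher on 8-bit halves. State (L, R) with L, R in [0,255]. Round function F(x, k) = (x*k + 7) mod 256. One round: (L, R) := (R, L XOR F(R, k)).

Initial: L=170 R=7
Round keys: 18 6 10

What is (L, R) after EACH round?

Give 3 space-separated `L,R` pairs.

Round 1 (k=18): L=7 R=47
Round 2 (k=6): L=47 R=38
Round 3 (k=10): L=38 R=172

Answer: 7,47 47,38 38,172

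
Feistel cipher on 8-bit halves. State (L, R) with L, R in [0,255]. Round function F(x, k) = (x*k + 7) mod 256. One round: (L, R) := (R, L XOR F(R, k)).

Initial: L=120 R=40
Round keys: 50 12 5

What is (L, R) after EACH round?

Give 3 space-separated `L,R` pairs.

Round 1 (k=50): L=40 R=175
Round 2 (k=12): L=175 R=19
Round 3 (k=5): L=19 R=201

Answer: 40,175 175,19 19,201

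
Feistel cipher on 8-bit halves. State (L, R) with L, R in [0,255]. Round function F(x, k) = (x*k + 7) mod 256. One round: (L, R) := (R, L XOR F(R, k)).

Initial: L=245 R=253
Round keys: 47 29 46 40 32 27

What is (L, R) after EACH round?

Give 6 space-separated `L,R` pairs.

Round 1 (k=47): L=253 R=143
Round 2 (k=29): L=143 R=199
Round 3 (k=46): L=199 R=70
Round 4 (k=40): L=70 R=48
Round 5 (k=32): L=48 R=65
Round 6 (k=27): L=65 R=210

Answer: 253,143 143,199 199,70 70,48 48,65 65,210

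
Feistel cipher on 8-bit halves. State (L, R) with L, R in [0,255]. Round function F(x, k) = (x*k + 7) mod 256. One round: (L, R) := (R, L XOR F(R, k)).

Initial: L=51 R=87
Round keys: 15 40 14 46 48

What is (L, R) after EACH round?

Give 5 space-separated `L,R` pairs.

Round 1 (k=15): L=87 R=19
Round 2 (k=40): L=19 R=168
Round 3 (k=14): L=168 R=36
Round 4 (k=46): L=36 R=215
Round 5 (k=48): L=215 R=115

Answer: 87,19 19,168 168,36 36,215 215,115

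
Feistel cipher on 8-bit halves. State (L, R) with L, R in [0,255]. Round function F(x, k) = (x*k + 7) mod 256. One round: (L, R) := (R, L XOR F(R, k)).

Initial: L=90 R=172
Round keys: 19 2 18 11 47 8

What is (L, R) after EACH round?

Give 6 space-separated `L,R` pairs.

Answer: 172,145 145,133 133,240 240,210 210,101 101,253

Derivation:
Round 1 (k=19): L=172 R=145
Round 2 (k=2): L=145 R=133
Round 3 (k=18): L=133 R=240
Round 4 (k=11): L=240 R=210
Round 5 (k=47): L=210 R=101
Round 6 (k=8): L=101 R=253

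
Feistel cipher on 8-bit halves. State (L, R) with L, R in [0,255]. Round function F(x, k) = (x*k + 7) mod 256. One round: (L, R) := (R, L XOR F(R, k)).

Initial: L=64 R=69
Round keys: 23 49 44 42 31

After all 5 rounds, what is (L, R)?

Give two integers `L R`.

Answer: 141 87

Derivation:
Round 1 (k=23): L=69 R=122
Round 2 (k=49): L=122 R=36
Round 3 (k=44): L=36 R=77
Round 4 (k=42): L=77 R=141
Round 5 (k=31): L=141 R=87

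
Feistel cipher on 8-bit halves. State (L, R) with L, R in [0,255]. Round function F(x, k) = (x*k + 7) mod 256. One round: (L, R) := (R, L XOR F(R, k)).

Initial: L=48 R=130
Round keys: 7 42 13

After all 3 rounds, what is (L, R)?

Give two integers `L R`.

Round 1 (k=7): L=130 R=165
Round 2 (k=42): L=165 R=155
Round 3 (k=13): L=155 R=67

Answer: 155 67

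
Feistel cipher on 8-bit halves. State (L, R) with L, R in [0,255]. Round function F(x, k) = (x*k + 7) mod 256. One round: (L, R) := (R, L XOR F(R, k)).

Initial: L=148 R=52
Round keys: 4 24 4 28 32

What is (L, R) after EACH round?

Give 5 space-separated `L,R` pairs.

Round 1 (k=4): L=52 R=67
Round 2 (k=24): L=67 R=123
Round 3 (k=4): L=123 R=176
Round 4 (k=28): L=176 R=60
Round 5 (k=32): L=60 R=55

Answer: 52,67 67,123 123,176 176,60 60,55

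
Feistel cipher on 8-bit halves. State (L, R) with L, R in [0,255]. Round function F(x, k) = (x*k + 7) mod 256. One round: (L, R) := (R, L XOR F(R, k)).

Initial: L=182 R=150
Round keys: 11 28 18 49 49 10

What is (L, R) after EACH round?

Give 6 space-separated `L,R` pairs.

Answer: 150,207 207,61 61,158 158,120 120,97 97,169

Derivation:
Round 1 (k=11): L=150 R=207
Round 2 (k=28): L=207 R=61
Round 3 (k=18): L=61 R=158
Round 4 (k=49): L=158 R=120
Round 5 (k=49): L=120 R=97
Round 6 (k=10): L=97 R=169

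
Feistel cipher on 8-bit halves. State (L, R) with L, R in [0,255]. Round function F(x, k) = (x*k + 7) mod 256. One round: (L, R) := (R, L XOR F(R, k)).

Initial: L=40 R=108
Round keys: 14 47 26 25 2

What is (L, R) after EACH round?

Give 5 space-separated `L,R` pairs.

Round 1 (k=14): L=108 R=199
Round 2 (k=47): L=199 R=252
Round 3 (k=26): L=252 R=88
Round 4 (k=25): L=88 R=99
Round 5 (k=2): L=99 R=149

Answer: 108,199 199,252 252,88 88,99 99,149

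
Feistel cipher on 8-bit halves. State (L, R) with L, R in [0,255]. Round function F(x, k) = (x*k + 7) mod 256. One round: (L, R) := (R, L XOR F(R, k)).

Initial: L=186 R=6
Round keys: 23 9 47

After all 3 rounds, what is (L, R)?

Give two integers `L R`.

Round 1 (k=23): L=6 R=43
Round 2 (k=9): L=43 R=140
Round 3 (k=47): L=140 R=144

Answer: 140 144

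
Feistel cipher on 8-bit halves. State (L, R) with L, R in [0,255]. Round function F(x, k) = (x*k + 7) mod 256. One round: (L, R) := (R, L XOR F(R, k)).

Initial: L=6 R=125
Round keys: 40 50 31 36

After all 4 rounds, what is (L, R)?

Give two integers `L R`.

Round 1 (k=40): L=125 R=137
Round 2 (k=50): L=137 R=180
Round 3 (k=31): L=180 R=90
Round 4 (k=36): L=90 R=27

Answer: 90 27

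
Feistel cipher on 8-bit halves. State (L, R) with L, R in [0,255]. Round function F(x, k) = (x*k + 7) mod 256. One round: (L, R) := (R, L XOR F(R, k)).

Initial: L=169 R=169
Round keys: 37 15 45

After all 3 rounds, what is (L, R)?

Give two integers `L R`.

Round 1 (k=37): L=169 R=221
Round 2 (k=15): L=221 R=83
Round 3 (k=45): L=83 R=67

Answer: 83 67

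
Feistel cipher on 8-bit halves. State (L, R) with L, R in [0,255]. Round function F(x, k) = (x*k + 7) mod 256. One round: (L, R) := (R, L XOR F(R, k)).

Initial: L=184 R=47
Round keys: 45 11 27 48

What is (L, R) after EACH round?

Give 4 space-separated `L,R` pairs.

Round 1 (k=45): L=47 R=242
Round 2 (k=11): L=242 R=66
Round 3 (k=27): L=66 R=15
Round 4 (k=48): L=15 R=149

Answer: 47,242 242,66 66,15 15,149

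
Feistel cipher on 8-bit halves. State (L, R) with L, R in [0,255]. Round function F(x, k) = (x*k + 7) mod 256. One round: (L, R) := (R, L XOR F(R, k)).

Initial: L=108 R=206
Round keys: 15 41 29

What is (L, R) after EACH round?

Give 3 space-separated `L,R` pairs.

Round 1 (k=15): L=206 R=117
Round 2 (k=41): L=117 R=10
Round 3 (k=29): L=10 R=92

Answer: 206,117 117,10 10,92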